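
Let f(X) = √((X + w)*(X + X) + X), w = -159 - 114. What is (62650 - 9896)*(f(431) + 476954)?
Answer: 25161231316 + 52754*√136627 ≈ 2.5181e+10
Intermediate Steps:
w = -273
f(X) = √(X + 2*X*(-273 + X)) (f(X) = √((X - 273)*(X + X) + X) = √((-273 + X)*(2*X) + X) = √(2*X*(-273 + X) + X) = √(X + 2*X*(-273 + X)))
(62650 - 9896)*(f(431) + 476954) = (62650 - 9896)*(√(431*(-545 + 2*431)) + 476954) = 52754*(√(431*(-545 + 862)) + 476954) = 52754*(√(431*317) + 476954) = 52754*(√136627 + 476954) = 52754*(476954 + √136627) = 25161231316 + 52754*√136627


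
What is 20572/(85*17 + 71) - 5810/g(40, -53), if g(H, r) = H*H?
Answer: 602681/60640 ≈ 9.9387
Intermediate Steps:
g(H, r) = H²
20572/(85*17 + 71) - 5810/g(40, -53) = 20572/(85*17 + 71) - 5810/(40²) = 20572/(1445 + 71) - 5810/1600 = 20572/1516 - 5810*1/1600 = 20572*(1/1516) - 581/160 = 5143/379 - 581/160 = 602681/60640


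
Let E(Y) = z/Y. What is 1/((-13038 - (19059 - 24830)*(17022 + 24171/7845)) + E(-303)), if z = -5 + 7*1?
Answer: 792345/77838946596491 ≈ 1.0179e-8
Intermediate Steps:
z = 2 (z = -5 + 7 = 2)
E(Y) = 2/Y
1/((-13038 - (19059 - 24830)*(17022 + 24171/7845)) + E(-303)) = 1/((-13038 - (19059 - 24830)*(17022 + 24171/7845)) + 2/(-303)) = 1/((-13038 - (-5771)*(17022 + 24171*(1/7845))) + 2*(-1/303)) = 1/((-13038 - (-5771)*(17022 + 8057/2615)) - 2/303) = 1/((-13038 - (-5771)*44520587/2615) - 2/303) = 1/((-13038 - 1*(-256928307577/2615)) - 2/303) = 1/((-13038 + 256928307577/2615) - 2/303) = 1/(256894213207/2615 - 2/303) = 1/(77838946596491/792345) = 792345/77838946596491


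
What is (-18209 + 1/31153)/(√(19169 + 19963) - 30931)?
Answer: 17546072972656/29803689706237 + 3403589856*√1087/29803689706237 ≈ 0.59249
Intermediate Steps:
(-18209 + 1/31153)/(√(19169 + 19963) - 30931) = (-18209 + 1/31153)/(√39132 - 30931) = -567264976/(31153*(6*√1087 - 30931)) = -567264976/(31153*(-30931 + 6*√1087))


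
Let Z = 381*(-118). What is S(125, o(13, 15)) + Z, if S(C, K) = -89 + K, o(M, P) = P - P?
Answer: -45047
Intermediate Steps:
o(M, P) = 0
Z = -44958
S(125, o(13, 15)) + Z = (-89 + 0) - 44958 = -89 - 44958 = -45047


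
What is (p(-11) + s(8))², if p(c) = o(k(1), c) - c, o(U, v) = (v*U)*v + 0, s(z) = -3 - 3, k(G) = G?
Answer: 15876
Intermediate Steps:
s(z) = -6
o(U, v) = U*v² (o(U, v) = (U*v)*v + 0 = U*v² + 0 = U*v²)
p(c) = c² - c (p(c) = 1*c² - c = c² - c)
(p(-11) + s(8))² = (-11*(-1 - 11) - 6)² = (-11*(-12) - 6)² = (132 - 6)² = 126² = 15876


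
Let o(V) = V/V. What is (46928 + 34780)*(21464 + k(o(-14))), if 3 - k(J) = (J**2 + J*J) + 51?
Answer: 1749695112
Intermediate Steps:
o(V) = 1
k(J) = -48 - 2*J**2 (k(J) = 3 - ((J**2 + J*J) + 51) = 3 - ((J**2 + J**2) + 51) = 3 - (2*J**2 + 51) = 3 - (51 + 2*J**2) = 3 + (-51 - 2*J**2) = -48 - 2*J**2)
(46928 + 34780)*(21464 + k(o(-14))) = (46928 + 34780)*(21464 + (-48 - 2*1**2)) = 81708*(21464 + (-48 - 2*1)) = 81708*(21464 + (-48 - 2)) = 81708*(21464 - 50) = 81708*21414 = 1749695112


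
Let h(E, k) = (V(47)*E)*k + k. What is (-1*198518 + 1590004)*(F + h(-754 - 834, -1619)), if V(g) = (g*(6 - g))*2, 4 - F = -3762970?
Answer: -13782341459263238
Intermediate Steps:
F = 3762974 (F = 4 - 1*(-3762970) = 4 + 3762970 = 3762974)
V(g) = 2*g*(6 - g)
h(E, k) = k - 3854*E*k (h(E, k) = ((2*47*(6 - 1*47))*E)*k + k = ((2*47*(6 - 47))*E)*k + k = ((2*47*(-41))*E)*k + k = (-3854*E)*k + k = -3854*E*k + k = k - 3854*E*k)
(-1*198518 + 1590004)*(F + h(-754 - 834, -1619)) = (-1*198518 + 1590004)*(3762974 - 1619*(1 - 3854*(-754 - 834))) = (-198518 + 1590004)*(3762974 - 1619*(1 - 3854*(-1588))) = 1391486*(3762974 - 1619*(1 + 6120152)) = 1391486*(3762974 - 1619*6120153) = 1391486*(3762974 - 9908527707) = 1391486*(-9904764733) = -13782341459263238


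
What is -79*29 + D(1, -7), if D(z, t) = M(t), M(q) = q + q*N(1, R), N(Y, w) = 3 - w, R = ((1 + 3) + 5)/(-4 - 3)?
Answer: -2328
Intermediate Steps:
R = -9/7 (R = (4 + 5)/(-7) = 9*(-⅐) = -9/7 ≈ -1.2857)
M(q) = 37*q/7 (M(q) = q + q*(3 - 1*(-9/7)) = q + q*(3 + 9/7) = q + q*(30/7) = q + 30*q/7 = 37*q/7)
D(z, t) = 37*t/7
-79*29 + D(1, -7) = -79*29 + (37/7)*(-7) = -2291 - 37 = -2328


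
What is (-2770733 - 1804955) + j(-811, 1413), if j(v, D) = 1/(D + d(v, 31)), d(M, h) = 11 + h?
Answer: -6657626039/1455 ≈ -4.5757e+6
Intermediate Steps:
j(v, D) = 1/(42 + D) (j(v, D) = 1/(D + (11 + 31)) = 1/(D + 42) = 1/(42 + D))
(-2770733 - 1804955) + j(-811, 1413) = (-2770733 - 1804955) + 1/(42 + 1413) = -4575688 + 1/1455 = -6657626039/1455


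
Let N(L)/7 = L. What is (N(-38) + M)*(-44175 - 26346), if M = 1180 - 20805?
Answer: 1402733211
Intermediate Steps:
N(L) = 7*L
M = -19625
(N(-38) + M)*(-44175 - 26346) = (7*(-38) - 19625)*(-44175 - 26346) = (-266 - 19625)*(-70521) = -19891*(-70521) = 1402733211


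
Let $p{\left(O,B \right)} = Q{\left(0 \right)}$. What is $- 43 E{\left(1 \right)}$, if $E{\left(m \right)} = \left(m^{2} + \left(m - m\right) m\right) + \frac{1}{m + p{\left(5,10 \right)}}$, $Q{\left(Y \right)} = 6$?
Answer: $- \frac{344}{7} \approx -49.143$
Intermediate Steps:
$p{\left(O,B \right)} = 6$
$E{\left(m \right)} = m^{2} + \frac{1}{6 + m}$ ($E{\left(m \right)} = \left(m^{2} + \left(m - m\right) m\right) + \frac{1}{m + 6} = \left(m^{2} + 0 m\right) + \frac{1}{6 + m} = \left(m^{2} + 0\right) + \frac{1}{6 + m} = m^{2} + \frac{1}{6 + m}$)
$- 43 E{\left(1 \right)} = - 43 \frac{1 + 1^{3} + 6 \cdot 1^{2}}{6 + 1} = - 43 \frac{1 + 1 + 6 \cdot 1}{7} = - 43 \frac{1 + 1 + 6}{7} = - 43 \cdot \frac{1}{7} \cdot 8 = \left(-43\right) \frac{8}{7} = - \frac{344}{7}$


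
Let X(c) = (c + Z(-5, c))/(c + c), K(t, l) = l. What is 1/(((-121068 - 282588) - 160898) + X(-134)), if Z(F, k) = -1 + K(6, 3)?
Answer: -67/37825085 ≈ -1.7713e-6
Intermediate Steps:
Z(F, k) = 2 (Z(F, k) = -1 + 3 = 2)
X(c) = (2 + c)/(2*c) (X(c) = (c + 2)/(c + c) = (2 + c)/((2*c)) = (2 + c)*(1/(2*c)) = (2 + c)/(2*c))
1/(((-121068 - 282588) - 160898) + X(-134)) = 1/(((-121068 - 282588) - 160898) + (1/2)*(2 - 134)/(-134)) = 1/((-403656 - 160898) + (1/2)*(-1/134)*(-132)) = 1/(-564554 + 33/67) = 1/(-37825085/67) = -67/37825085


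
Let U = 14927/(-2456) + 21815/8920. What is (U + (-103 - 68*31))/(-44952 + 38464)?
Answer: 151615931/444174968 ≈ 0.34134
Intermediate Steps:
U = -248660/68461 (U = 14927*(-1/2456) + 21815*(1/8920) = -14927/2456 + 4363/1784 = -248660/68461 ≈ -3.6321)
(U + (-103 - 68*31))/(-44952 + 38464) = (-248660/68461 + (-103 - 68*31))/(-44952 + 38464) = (-248660/68461 + (-103 - 2108))/(-6488) = (-248660/68461 - 2211)*(-1/6488) = -151615931/68461*(-1/6488) = 151615931/444174968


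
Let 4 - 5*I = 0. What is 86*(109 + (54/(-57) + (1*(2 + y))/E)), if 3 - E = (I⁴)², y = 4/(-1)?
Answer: 194056438662/21020441 ≈ 9231.8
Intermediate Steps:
y = -4 (y = 4*(-1) = -4)
I = ⅘ (I = ⅘ - ⅕*0 = ⅘ + 0 = ⅘ ≈ 0.80000)
E = 1106339/390625 (E = 3 - ((⅘)⁴)² = 3 - (256/625)² = 3 - 1*65536/390625 = 3 - 65536/390625 = 1106339/390625 ≈ 2.8322)
86*(109 + (54/(-57) + (1*(2 + y))/E)) = 86*(109 + (54/(-57) + (1*(2 - 4))/(1106339/390625))) = 86*(109 + (54*(-1/57) + (1*(-2))*(390625/1106339))) = 86*(109 + (-18/19 - 2*390625/1106339)) = 86*(109 + (-18/19 - 781250/1106339)) = 86*(109 - 34757852/21020441) = 86*(2256470217/21020441) = 194056438662/21020441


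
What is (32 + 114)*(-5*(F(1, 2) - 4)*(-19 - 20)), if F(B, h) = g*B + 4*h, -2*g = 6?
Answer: 28470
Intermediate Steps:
g = -3 (g = -1/2*6 = -3)
F(B, h) = -3*B + 4*h
(32 + 114)*(-5*(F(1, 2) - 4)*(-19 - 20)) = (32 + 114)*(-5*((-3*1 + 4*2) - 4)*(-19 - 20)) = 146*(-5*((-3 + 8) - 4)*(-39)) = 146*(-5*(5 - 4)*(-39)) = 146*(-5*(-39)) = 146*195 = 28470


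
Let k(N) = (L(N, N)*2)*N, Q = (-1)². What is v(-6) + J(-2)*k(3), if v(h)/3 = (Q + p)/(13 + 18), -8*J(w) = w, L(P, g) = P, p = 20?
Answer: 405/62 ≈ 6.5323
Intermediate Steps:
J(w) = -w/8
Q = 1
k(N) = 2*N² (k(N) = (N*2)*N = (2*N)*N = 2*N²)
v(h) = 63/31 (v(h) = 3*((1 + 20)/(13 + 18)) = 3*(21/31) = 63/31)
v(-6) + J(-2)*k(3) = 63/31 + (-⅛*(-2))*(2*3²) = 63/31 + (2*9)/4 = 63/31 + (¼)*18 = 63/31 + 9/2 = 405/62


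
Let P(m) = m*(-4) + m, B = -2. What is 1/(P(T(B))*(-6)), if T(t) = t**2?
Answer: 1/72 ≈ 0.013889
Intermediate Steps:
P(m) = -3*m (P(m) = -4*m + m = -3*m)
1/(P(T(B))*(-6)) = 1/(-3*(-2)**2*(-6)) = 1/(-3*4*(-6)) = 1/(-12*(-6)) = 1/72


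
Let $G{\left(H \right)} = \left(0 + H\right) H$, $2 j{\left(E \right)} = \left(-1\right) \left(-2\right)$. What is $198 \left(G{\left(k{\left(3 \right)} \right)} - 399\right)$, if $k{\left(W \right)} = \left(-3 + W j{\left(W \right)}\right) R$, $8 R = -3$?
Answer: $-79002$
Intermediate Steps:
$j{\left(E \right)} = 1$ ($j{\left(E \right)} = \frac{\left(-1\right) \left(-2\right)}{2} = \frac{1}{2} \cdot 2 = 1$)
$R = - \frac{3}{8}$ ($R = \frac{1}{8} \left(-3\right) = - \frac{3}{8} \approx -0.375$)
$k{\left(W \right)} = \frac{9}{8} - \frac{3 W}{8}$ ($k{\left(W \right)} = \left(-3 + W 1\right) \left(- \frac{3}{8}\right) = \left(-3 + W\right) \left(- \frac{3}{8}\right) = \frac{9}{8} - \frac{3 W}{8}$)
$G{\left(H \right)} = H^{2}$ ($G{\left(H \right)} = H H = H^{2}$)
$198 \left(G{\left(k{\left(3 \right)} \right)} - 399\right) = 198 \left(\left(\frac{9}{8} - \frac{9}{8}\right)^{2} - 399\right) = 198 \left(0^{2} - 399\right) = 198 \left(0 - 399\right) = 198 \left(-399\right) = -79002$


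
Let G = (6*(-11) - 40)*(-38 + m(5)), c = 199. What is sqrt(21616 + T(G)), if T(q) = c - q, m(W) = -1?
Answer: sqrt(17681) ≈ 132.97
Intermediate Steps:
G = 4134 (G = (6*(-11) - 40)*(-38 - 1) = (-66 - 40)*(-39) = -106*(-39) = 4134)
T(q) = 199 - q
sqrt(21616 + T(G)) = sqrt(21616 + (199 - 1*4134)) = sqrt(21616 + (199 - 4134)) = sqrt(21616 - 3935) = sqrt(17681)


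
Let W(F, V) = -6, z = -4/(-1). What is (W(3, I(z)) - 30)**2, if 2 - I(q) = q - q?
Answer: 1296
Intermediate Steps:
z = 4 (z = -4*(-1) = 4)
I(q) = 2 (I(q) = 2 - (q - q) = 2 - 1*0 = 2 + 0 = 2)
(W(3, I(z)) - 30)**2 = (-6 - 30)**2 = (-36)**2 = 1296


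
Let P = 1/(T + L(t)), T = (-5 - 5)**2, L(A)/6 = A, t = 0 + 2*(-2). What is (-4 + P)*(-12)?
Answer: 909/19 ≈ 47.842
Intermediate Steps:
t = -4 (t = 0 - 4 = -4)
L(A) = 6*A
T = 100 (T = (-10)**2 = 100)
P = 1/76 (P = 1/(100 + 6*(-4)) = 1/(100 - 24) = 1/76 ≈ 0.013158)
(-4 + P)*(-12) = (-4 + 1/76)*(-12) = -303/76*(-12) = 909/19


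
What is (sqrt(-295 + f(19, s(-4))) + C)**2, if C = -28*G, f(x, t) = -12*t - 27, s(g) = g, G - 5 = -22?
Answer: (476 + I*sqrt(274))**2 ≈ 2.263e+5 + 15758.0*I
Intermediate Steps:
G = -17 (G = 5 - 22 = -17)
f(x, t) = -27 - 12*t
C = 476 (C = -28*(-17) = 476)
(sqrt(-295 + f(19, s(-4))) + C)**2 = (sqrt(-295 + (-27 - 12*(-4))) + 476)**2 = (sqrt(-295 + (-27 + 48)) + 476)**2 = (sqrt(-295 + 21) + 476)**2 = (sqrt(-274) + 476)**2 = (I*sqrt(274) + 476)**2 = (476 + I*sqrt(274))**2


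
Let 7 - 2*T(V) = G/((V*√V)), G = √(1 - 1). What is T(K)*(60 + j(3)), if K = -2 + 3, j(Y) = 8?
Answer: 238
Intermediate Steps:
K = 1
G = 0 (G = √0 = 0)
T(V) = 7/2 (T(V) = 7/2 - 0/(V*√V) = 7/2 - 0/(V^(3/2)) = 7/2 - 0/V^(3/2) = 7/2 - ½*0 = 7/2 + 0 = 7/2)
T(K)*(60 + j(3)) = 7*(60 + 8)/2 = (7/2)*68 = 238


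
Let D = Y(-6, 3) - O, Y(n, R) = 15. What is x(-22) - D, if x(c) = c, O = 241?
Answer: 204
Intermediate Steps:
D = -226 (D = 15 - 1*241 = 15 - 241 = -226)
x(-22) - D = -22 - 1*(-226) = -22 + 226 = 204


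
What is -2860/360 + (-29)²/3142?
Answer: -108542/14139 ≈ -7.6768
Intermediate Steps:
-2860/360 + (-29)²/3142 = -2860*1/360 + 841*(1/3142) = -143/18 + 841/3142 = -108542/14139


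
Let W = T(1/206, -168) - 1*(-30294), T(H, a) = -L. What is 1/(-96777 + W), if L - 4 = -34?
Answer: -1/66453 ≈ -1.5048e-5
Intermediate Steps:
L = -30 (L = 4 - 34 = -30)
T(H, a) = 30 (T(H, a) = -1*(-30) = 30)
W = 30324 (W = 30 - 1*(-30294) = 30 + 30294 = 30324)
1/(-96777 + W) = 1/(-96777 + 30324) = 1/(-66453) = -1/66453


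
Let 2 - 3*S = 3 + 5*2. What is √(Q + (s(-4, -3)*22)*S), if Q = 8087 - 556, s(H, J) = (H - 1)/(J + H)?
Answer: √3295761/21 ≈ 86.449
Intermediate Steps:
s(H, J) = (-1 + H)/(H + J)
S = -11/3 (S = ⅔ - (3 + 5*2)/3 = ⅔ - (3 + 10)/3 = ⅔ - ⅓*13 = ⅔ - 13/3 = -11/3 ≈ -3.6667)
Q = 7531
√(Q + (s(-4, -3)*22)*S) = √(7531 + (((-1 - 4)/(-4 - 3))*22)*(-11/3)) = √(7531 + ((-5/(-7))*22)*(-11/3)) = √(7531 + (-⅐*(-5)*22)*(-11/3)) = √(7531 + ((5/7)*22)*(-11/3)) = √(7531 + (110/7)*(-11/3)) = √(7531 - 1210/21) = √(156941/21) = √3295761/21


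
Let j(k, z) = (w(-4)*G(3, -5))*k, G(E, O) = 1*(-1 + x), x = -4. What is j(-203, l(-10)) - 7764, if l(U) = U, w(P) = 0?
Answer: -7764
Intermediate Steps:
G(E, O) = -5 (G(E, O) = 1*(-1 - 4) = 1*(-5) = -5)
j(k, z) = 0 (j(k, z) = (0*(-5))*k = 0*k = 0)
j(-203, l(-10)) - 7764 = 0 - 7764 = -7764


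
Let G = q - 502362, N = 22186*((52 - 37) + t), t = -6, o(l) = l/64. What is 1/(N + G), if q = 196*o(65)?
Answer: -16/4839823 ≈ -3.3059e-6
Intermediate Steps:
o(l) = l/64 (o(l) = l*(1/64) = l/64)
q = 3185/16 (q = 196*((1/64)*65) = 196*(65/64) = 3185/16 ≈ 199.06)
N = 199674 (N = 22186*((52 - 37) - 6) = 22186*(15 - 6) = 22186*9 = 199674)
G = -8034607/16 (G = 3185/16 - 502362 = -8034607/16 ≈ -5.0216e+5)
1/(N + G) = 1/(199674 - 8034607/16) = 1/(-4839823/16) = -16/4839823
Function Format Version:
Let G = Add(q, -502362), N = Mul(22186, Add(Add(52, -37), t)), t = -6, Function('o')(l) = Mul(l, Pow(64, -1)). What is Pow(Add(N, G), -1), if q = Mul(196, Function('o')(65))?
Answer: Rational(-16, 4839823) ≈ -3.3059e-6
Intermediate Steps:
Function('o')(l) = Mul(Rational(1, 64), l) (Function('o')(l) = Mul(l, Rational(1, 64)) = Mul(Rational(1, 64), l))
q = Rational(3185, 16) (q = Mul(196, Mul(Rational(1, 64), 65)) = Mul(196, Rational(65, 64)) = Rational(3185, 16) ≈ 199.06)
N = 199674 (N = Mul(22186, Add(Add(52, -37), -6)) = Mul(22186, Add(15, -6)) = Mul(22186, 9) = 199674)
G = Rational(-8034607, 16) (G = Add(Rational(3185, 16), -502362) = Rational(-8034607, 16) ≈ -5.0216e+5)
Pow(Add(N, G), -1) = Pow(Add(199674, Rational(-8034607, 16)), -1) = Pow(Rational(-4839823, 16), -1) = Rational(-16, 4839823)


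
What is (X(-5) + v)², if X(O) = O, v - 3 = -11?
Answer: 169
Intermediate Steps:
v = -8 (v = 3 - 11 = -8)
(X(-5) + v)² = (-5 - 8)² = (-13)² = 169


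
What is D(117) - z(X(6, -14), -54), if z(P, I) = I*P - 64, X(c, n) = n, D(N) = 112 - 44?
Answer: -624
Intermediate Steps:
D(N) = 68
z(P, I) = -64 + I*P
D(117) - z(X(6, -14), -54) = 68 - (-64 - 54*(-14)) = 68 - (-64 + 756) = 68 - 1*692 = 68 - 692 = -624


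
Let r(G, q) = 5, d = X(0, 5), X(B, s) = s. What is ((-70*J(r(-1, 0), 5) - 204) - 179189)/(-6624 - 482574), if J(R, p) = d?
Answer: 179743/489198 ≈ 0.36742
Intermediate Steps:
d = 5
J(R, p) = 5
((-70*J(r(-1, 0), 5) - 204) - 179189)/(-6624 - 482574) = ((-70*5 - 204) - 179189)/(-6624 - 482574) = ((-350 - 204) - 179189)/(-489198) = (-554 - 179189)*(-1/489198) = -179743*(-1/489198) = 179743/489198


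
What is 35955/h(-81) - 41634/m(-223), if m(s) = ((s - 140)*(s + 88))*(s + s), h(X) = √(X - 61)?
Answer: 257/134915 - 35955*I*√142/142 ≈ 0.0019049 - 3017.3*I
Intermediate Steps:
h(X) = √(-61 + X)
m(s) = 2*s*(-140 + s)*(88 + s) (m(s) = ((-140 + s)*(88 + s))*(2*s) = 2*s*(-140 + s)*(88 + s))
35955/h(-81) - 41634/m(-223) = 35955/(√(-61 - 81)) - 41634*(-1/(446*(-12320 + (-223)² - 52*(-223)))) = 35955/(√(-142)) - 41634*(-1/(446*(-12320 + 49729 + 11596))) = 35955/((I*√142)) - 41634/(2*(-223)*49005) = 35955*(-I*√142/142) - 41634/(-21856230) = -35955*I*√142/142 - 41634*(-1/21856230) = -35955*I*√142/142 + 257/134915 = 257/134915 - 35955*I*√142/142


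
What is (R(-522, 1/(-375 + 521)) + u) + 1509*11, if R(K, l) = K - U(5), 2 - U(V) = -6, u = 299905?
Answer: 315974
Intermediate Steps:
U(V) = 8 (U(V) = 2 - 1*(-6) = 2 + 6 = 8)
R(K, l) = -8 + K (R(K, l) = K - 1*8 = K - 8 = -8 + K)
(R(-522, 1/(-375 + 521)) + u) + 1509*11 = ((-8 - 522) + 299905) + 1509*11 = (-530 + 299905) + 16599 = 299375 + 16599 = 315974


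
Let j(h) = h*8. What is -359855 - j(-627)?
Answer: -354839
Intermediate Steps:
j(h) = 8*h
-359855 - j(-627) = -359855 - 8*(-627) = -359855 - 1*(-5016) = -359855 + 5016 = -354839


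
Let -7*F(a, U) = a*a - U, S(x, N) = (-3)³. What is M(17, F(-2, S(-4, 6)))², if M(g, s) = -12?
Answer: 144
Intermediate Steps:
S(x, N) = -27
F(a, U) = -a²/7 + U/7 (F(a, U) = -(a*a - U)/7 = -(a² - U)/7 = -a²/7 + U/7)
M(17, F(-2, S(-4, 6)))² = (-12)² = 144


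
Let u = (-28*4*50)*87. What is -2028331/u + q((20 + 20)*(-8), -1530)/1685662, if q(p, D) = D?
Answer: 1709167537061/410627263200 ≈ 4.1623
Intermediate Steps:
u = -487200 (u = -112*50*87 = -5600*87 = -487200)
-2028331/u + q((20 + 20)*(-8), -1530)/1685662 = -2028331/(-487200) - 1530/1685662 = -2028331*(-1/487200) - 1530*1/1685662 = 2028331/487200 - 765/842831 = 1709167537061/410627263200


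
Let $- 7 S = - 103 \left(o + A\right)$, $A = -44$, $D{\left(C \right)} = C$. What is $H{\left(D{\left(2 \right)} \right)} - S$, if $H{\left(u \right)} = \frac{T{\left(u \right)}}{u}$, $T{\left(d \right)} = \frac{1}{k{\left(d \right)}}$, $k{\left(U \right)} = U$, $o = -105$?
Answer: $\frac{61395}{28} \approx 2192.7$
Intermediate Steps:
$T{\left(d \right)} = \frac{1}{d}$
$H{\left(u \right)} = \frac{1}{u^{2}}$ ($H{\left(u \right)} = \frac{1}{u u} = \frac{1}{u^{2}}$)
$S = - \frac{15347}{7}$ ($S = - \frac{\left(-103\right) \left(-105 - 44\right)}{7} = - \frac{\left(-103\right) \left(-149\right)}{7} = \left(- \frac{1}{7}\right) 15347 = - \frac{15347}{7} \approx -2192.4$)
$H{\left(D{\left(2 \right)} \right)} - S = \frac{1}{4} - - \frac{15347}{7} = \frac{1}{4} + \frac{15347}{7} = \frac{61395}{28}$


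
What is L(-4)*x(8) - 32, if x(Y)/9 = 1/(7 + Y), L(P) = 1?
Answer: -157/5 ≈ -31.400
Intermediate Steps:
x(Y) = 9/(7 + Y)
L(-4)*x(8) - 32 = 1*(9/(7 + 8)) - 32 = 1*(9/15) - 32 = 1*(9*(1/15)) - 32 = 1*(⅗) - 32 = ⅗ - 32 = -157/5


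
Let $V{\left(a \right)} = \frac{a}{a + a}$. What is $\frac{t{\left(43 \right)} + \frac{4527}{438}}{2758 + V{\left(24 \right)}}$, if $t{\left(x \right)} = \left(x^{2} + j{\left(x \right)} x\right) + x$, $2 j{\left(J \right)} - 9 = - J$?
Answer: $\frac{57005}{134247} \approx 0.42463$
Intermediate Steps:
$j{\left(J \right)} = \frac{9}{2} - \frac{J}{2}$ ($j{\left(J \right)} = \frac{9}{2} + \frac{\left(-1\right) J}{2} = \frac{9}{2} - \frac{J}{2}$)
$t{\left(x \right)} = x + x^{2} + x \left(\frac{9}{2} - \frac{x}{2}\right)$ ($t{\left(x \right)} = \left(x^{2} + \left(\frac{9}{2} - \frac{x}{2}\right) x\right) + x = \left(x^{2} + x \left(\frac{9}{2} - \frac{x}{2}\right)\right) + x = x + x^{2} + x \left(\frac{9}{2} - \frac{x}{2}\right)$)
$V{\left(a \right)} = \frac{1}{2}$ ($V{\left(a \right)} = \frac{a}{2 a} = a \frac{1}{2 a} = \frac{1}{2}$)
$\frac{t{\left(43 \right)} + \frac{4527}{438}}{2758 + V{\left(24 \right)}} = \frac{\frac{1}{2} \cdot 43 \left(11 + 43\right) + \frac{4527}{438}}{2758 + \frac{1}{2}} = \frac{\frac{1}{2} \cdot 43 \cdot 54 + 4527 \cdot \frac{1}{438}}{\frac{5517}{2}} = \left(1161 + \frac{1509}{146}\right) \frac{2}{5517} = \frac{171015}{146} \cdot \frac{2}{5517} = \frac{57005}{134247}$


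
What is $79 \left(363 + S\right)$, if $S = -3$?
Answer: $28440$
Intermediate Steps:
$79 \left(363 + S\right) = 79 \left(363 - 3\right) = 79 \cdot 360 = 28440$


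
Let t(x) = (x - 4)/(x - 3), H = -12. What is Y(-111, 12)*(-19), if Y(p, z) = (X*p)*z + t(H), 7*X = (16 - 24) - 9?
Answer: -6455668/105 ≈ -61483.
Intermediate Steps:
t(x) = (-4 + x)/(-3 + x)
X = -17/7 (X = ((16 - 24) - 9)/7 = (-8 - 9)/7 = (1/7)*(-17) = -17/7 ≈ -2.4286)
Y(p, z) = 16/15 - 17*p*z/7 (Y(p, z) = (-17*p/7)*z + (-4 - 12)/(-3 - 12) = -17*p*z/7 - 16/(-15) = -17*p*z/7 - 1/15*(-16) = -17*p*z/7 + 16/15 = 16/15 - 17*p*z/7)
Y(-111, 12)*(-19) = (16/15 - 17/7*(-111)*12)*(-19) = (16/15 + 22644/7)*(-19) = (339772/105)*(-19) = -6455668/105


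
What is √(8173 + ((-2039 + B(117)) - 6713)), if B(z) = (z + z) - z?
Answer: I*√462 ≈ 21.494*I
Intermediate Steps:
B(z) = z (B(z) = 2*z - z = z)
√(8173 + ((-2039 + B(117)) - 6713)) = √(8173 + ((-2039 + 117) - 6713)) = √(8173 + (-1922 - 6713)) = √(8173 - 8635) = √(-462) = I*√462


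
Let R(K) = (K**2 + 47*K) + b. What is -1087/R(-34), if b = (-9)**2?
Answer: 1087/361 ≈ 3.0111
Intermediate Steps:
b = 81
R(K) = 81 + K**2 + 47*K (R(K) = (K**2 + 47*K) + 81 = 81 + K**2 + 47*K)
-1087/R(-34) = -1087/(81 + (-34)**2 + 47*(-34)) = -1087/(81 + 1156 - 1598) = -1087/(-361) = -1087*(-1/361) = 1087/361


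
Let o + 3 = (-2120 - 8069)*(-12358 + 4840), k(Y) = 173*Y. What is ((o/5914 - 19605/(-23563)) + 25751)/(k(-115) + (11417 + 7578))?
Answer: -5393505515189/125416423800 ≈ -43.005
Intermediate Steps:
o = 76600899 (o = -3 + (-2120 - 8069)*(-12358 + 4840) = -3 - 10189*(-7518) = -3 + 76600902 = 76600899)
((o/5914 - 19605/(-23563)) + 25751)/(k(-115) + (11417 + 7578)) = ((76600899/5914 - 19605/(-23563)) + 25751)/(173*(-115) + (11417 + 7578)) = ((76600899*(1/5914) - 19605*(-1/23563)) + 25751)/(-19895 + 18995) = ((76600899/5914 + 19605/23563) + 25751)/(-900) = (1805062927107/139351582 + 25751)*(-1/900) = (5393505515189/139351582)*(-1/900) = -5393505515189/125416423800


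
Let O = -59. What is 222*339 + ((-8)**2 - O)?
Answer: 75381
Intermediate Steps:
222*339 + ((-8)**2 - O) = 222*339 + ((-8)**2 - 1*(-59)) = 75258 + (64 + 59) = 75258 + 123 = 75381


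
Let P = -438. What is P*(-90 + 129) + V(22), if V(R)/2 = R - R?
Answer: -17082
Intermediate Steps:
V(R) = 0 (V(R) = 2*(R - R) = 2*0 = 0)
P*(-90 + 129) + V(22) = -438*(-90 + 129) + 0 = -438*39 + 0 = -17082 + 0 = -17082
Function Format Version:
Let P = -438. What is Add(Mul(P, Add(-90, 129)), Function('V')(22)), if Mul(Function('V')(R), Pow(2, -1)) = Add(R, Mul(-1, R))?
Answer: -17082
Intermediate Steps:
Function('V')(R) = 0 (Function('V')(R) = Mul(2, Add(R, Mul(-1, R))) = Mul(2, 0) = 0)
Add(Mul(P, Add(-90, 129)), Function('V')(22)) = Add(Mul(-438, Add(-90, 129)), 0) = Add(Mul(-438, 39), 0) = Add(-17082, 0) = -17082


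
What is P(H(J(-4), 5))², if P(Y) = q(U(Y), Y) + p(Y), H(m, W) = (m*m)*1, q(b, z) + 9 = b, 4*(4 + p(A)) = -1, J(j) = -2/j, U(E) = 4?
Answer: 1369/16 ≈ 85.563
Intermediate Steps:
p(A) = -17/4 (p(A) = -4 + (¼)*(-1) = -4 - ¼ = -17/4)
q(b, z) = -9 + b
H(m, W) = m² (H(m, W) = m²*1 = m²)
P(Y) = -37/4 (P(Y) = (-9 + 4) - 17/4 = -5 - 17/4 = -37/4)
P(H(J(-4), 5))² = (-37/4)² = 1369/16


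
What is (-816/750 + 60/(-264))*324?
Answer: -585954/1375 ≈ -426.15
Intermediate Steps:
(-816/750 + 60/(-264))*324 = (-816*1/750 + 60*(-1/264))*324 = (-136/125 - 5/22)*324 = -3617/2750*324 = -585954/1375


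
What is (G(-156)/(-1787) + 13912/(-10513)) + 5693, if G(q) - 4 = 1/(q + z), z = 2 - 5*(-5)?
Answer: 13793706436036/2423488299 ≈ 5691.7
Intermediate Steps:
z = 27 (z = 2 + 25 = 27)
G(q) = 4 + 1/(27 + q) (G(q) = 4 + 1/(q + 27) = 4 + 1/(27 + q))
(G(-156)/(-1787) + 13912/(-10513)) + 5693 = (((109 + 4*(-156))/(27 - 156))/(-1787) + 13912/(-10513)) + 5693 = (((109 - 624)/(-129))*(-1/1787) + 13912*(-1/10513)) + 5693 = (-1/129*(-515)*(-1/1787) - 13912/10513) + 5693 = ((515/129)*(-1/1787) - 13912/10513) + 5693 = (-515/230523 - 13912/10513) + 5693 = -3212450171/2423488299 + 5693 = 13793706436036/2423488299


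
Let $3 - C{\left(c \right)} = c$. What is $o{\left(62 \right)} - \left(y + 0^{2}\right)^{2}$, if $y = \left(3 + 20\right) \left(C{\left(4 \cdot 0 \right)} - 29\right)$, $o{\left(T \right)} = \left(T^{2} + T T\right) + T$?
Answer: $-349854$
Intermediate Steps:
$o{\left(T \right)} = T + 2 T^{2}$ ($o{\left(T \right)} = \left(T^{2} + T^{2}\right) + T = 2 T^{2} + T = T + 2 T^{2}$)
$C{\left(c \right)} = 3 - c$
$y = -598$ ($y = \left(3 + 20\right) \left(\left(3 - 4 \cdot 0\right) - 29\right) = 23 \left(\left(3 - 0\right) - 29\right) = 23 \left(\left(3 + 0\right) - 29\right) = 23 \left(3 - 29\right) = 23 \left(-26\right) = -598$)
$o{\left(62 \right)} - \left(y + 0^{2}\right)^{2} = 62 \left(1 + 2 \cdot 62\right) - \left(-598 + 0^{2}\right)^{2} = 62 \left(1 + 124\right) - \left(-598 + 0\right)^{2} = 62 \cdot 125 - \left(-598\right)^{2} = 7750 - 357604 = -349854$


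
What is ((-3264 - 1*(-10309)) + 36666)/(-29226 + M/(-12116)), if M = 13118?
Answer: -264801238/177057667 ≈ -1.4956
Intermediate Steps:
((-3264 - 1*(-10309)) + 36666)/(-29226 + M/(-12116)) = ((-3264 - 1*(-10309)) + 36666)/(-29226 + 13118/(-12116)) = ((-3264 + 10309) + 36666)/(-29226 + 13118*(-1/12116)) = (7045 + 36666)/(-29226 - 6559/6058) = 43711/(-177057667/6058) = 43711*(-6058/177057667) = -264801238/177057667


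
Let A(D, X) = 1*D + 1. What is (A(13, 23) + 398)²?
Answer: 169744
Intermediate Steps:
A(D, X) = 1 + D (A(D, X) = D + 1 = 1 + D)
(A(13, 23) + 398)² = ((1 + 13) + 398)² = (14 + 398)² = 412² = 169744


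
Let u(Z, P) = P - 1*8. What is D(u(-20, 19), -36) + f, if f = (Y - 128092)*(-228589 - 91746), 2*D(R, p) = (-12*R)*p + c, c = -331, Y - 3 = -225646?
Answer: 226627406871/2 ≈ 1.1331e+11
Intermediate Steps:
Y = -225643 (Y = 3 - 225646 = -225643)
u(Z, P) = -8 + P (u(Z, P) = P - 8 = -8 + P)
D(R, p) = -331/2 - 6*R*p (D(R, p) = ((-12*R)*p - 331)/2 = (-12*R*p - 331)/2 = (-331 - 12*R*p)/2 = -331/2 - 6*R*p)
f = 113313701225 (f = (-225643 - 128092)*(-228589 - 91746) = -353735*(-320335) = 113313701225)
D(u(-20, 19), -36) + f = (-331/2 - 6*(-8 + 19)*(-36)) + 113313701225 = (-331/2 - 6*11*(-36)) + 113313701225 = (-331/2 + 2376) + 113313701225 = 4421/2 + 113313701225 = 226627406871/2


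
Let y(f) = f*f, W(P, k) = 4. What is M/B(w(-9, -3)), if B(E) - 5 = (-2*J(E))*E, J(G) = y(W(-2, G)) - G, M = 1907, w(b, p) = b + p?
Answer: 1907/677 ≈ 2.8168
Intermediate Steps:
y(f) = f²
J(G) = 16 - G (J(G) = 4² - G = 16 - G)
B(E) = 5 + E*(-32 + 2*E) (B(E) = 5 + (-2*(16 - E))*E = 5 + (-32 + 2*E)*E = 5 + E*(-32 + 2*E))
M/B(w(-9, -3)) = 1907/(5 + 2*(-9 - 3)*(-16 + (-9 - 3))) = 1907/(5 + 2*(-12)*(-16 - 12)) = 1907/(5 + 2*(-12)*(-28)) = 1907/(5 + 672) = 1907/677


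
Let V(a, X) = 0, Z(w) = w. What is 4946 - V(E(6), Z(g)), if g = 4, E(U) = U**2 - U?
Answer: 4946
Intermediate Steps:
4946 - V(E(6), Z(g)) = 4946 - 1*0 = 4946 + 0 = 4946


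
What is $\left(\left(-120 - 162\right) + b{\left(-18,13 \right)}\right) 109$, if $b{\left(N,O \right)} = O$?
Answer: $-29321$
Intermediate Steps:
$\left(\left(-120 - 162\right) + b{\left(-18,13 \right)}\right) 109 = \left(\left(-120 - 162\right) + 13\right) 109 = \left(-282 + 13\right) 109 = \left(-269\right) 109 = -29321$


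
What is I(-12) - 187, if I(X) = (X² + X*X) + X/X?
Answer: 102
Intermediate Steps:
I(X) = 1 + 2*X² (I(X) = (X² + X²) + 1 = 2*X² + 1 = 1 + 2*X²)
I(-12) - 187 = (1 + 2*(-12)²) - 187 = (1 + 2*144) - 187 = (1 + 288) - 187 = 289 - 187 = 102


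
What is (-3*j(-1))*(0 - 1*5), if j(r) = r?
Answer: -15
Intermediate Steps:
(-3*j(-1))*(0 - 1*5) = (-3*(-1))*(0 - 1*5) = 3*(0 - 5) = 3*(-5) = -15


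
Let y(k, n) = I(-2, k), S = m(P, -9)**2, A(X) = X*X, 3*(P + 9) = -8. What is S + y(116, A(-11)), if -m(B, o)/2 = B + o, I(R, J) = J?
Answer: 16420/9 ≈ 1824.4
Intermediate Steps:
P = -35/3 (P = -9 + (1/3)*(-8) = -9 - 8/3 = -35/3 ≈ -11.667)
A(X) = X**2
m(B, o) = -2*B - 2*o (m(B, o) = -2*(B + o) = -2*B - 2*o)
S = 15376/9 (S = (-2*(-35/3) - 2*(-9))**2 = (70/3 + 18)**2 = (124/3)**2 = 15376/9 ≈ 1708.4)
y(k, n) = k
S + y(116, A(-11)) = 15376/9 + 116 = 16420/9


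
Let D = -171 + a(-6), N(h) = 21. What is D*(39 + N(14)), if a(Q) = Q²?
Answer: -8100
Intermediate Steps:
D = -135 (D = -171 + (-6)² = -171 + 36 = -135)
D*(39 + N(14)) = -135*(39 + 21) = -135*60 = -8100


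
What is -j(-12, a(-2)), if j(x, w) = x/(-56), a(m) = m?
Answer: -3/14 ≈ -0.21429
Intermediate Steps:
j(x, w) = -x/56 (j(x, w) = x*(-1/56) = -x/56)
-j(-12, a(-2)) = -(-1)*(-12)/56 = -1*3/14 = -3/14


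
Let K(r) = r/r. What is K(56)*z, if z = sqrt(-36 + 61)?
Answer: 5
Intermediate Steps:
K(r) = 1
z = 5 (z = sqrt(25) = 5)
K(56)*z = 1*5 = 5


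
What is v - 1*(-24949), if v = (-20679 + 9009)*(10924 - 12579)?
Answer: 19338799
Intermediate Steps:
v = 19313850 (v = -11670*(-1655) = 19313850)
v - 1*(-24949) = 19313850 - 1*(-24949) = 19313850 + 24949 = 19338799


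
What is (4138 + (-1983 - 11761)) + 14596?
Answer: 4990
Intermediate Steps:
(4138 + (-1983 - 11761)) + 14596 = (4138 - 13744) + 14596 = -9606 + 14596 = 4990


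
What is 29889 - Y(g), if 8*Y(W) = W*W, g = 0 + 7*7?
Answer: 236711/8 ≈ 29589.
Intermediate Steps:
g = 49 (g = 0 + 49 = 49)
Y(W) = W²/8 (Y(W) = (W*W)/8 = W²/8)
29889 - Y(g) = 29889 - 49²/8 = 29889 - 2401/8 = 236711/8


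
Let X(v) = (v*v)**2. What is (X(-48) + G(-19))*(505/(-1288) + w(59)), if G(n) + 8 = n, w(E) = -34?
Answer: -235145707533/1288 ≈ -1.8257e+8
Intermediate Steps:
G(n) = -8 + n
X(v) = v**4 (X(v) = (v**2)**2 = v**4)
(X(-48) + G(-19))*(505/(-1288) + w(59)) = ((-48)**4 + (-8 - 19))*(505/(-1288) - 34) = (5308416 - 27)*(505*(-1/1288) - 34) = 5308389*(-505/1288 - 34) = 5308389*(-44297/1288) = -235145707533/1288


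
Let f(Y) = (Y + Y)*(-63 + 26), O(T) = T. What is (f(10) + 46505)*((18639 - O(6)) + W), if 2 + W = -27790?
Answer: -419161635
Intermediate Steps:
W = -27792 (W = -2 - 27790 = -27792)
f(Y) = -74*Y (f(Y) = (2*Y)*(-37) = -74*Y)
(f(10) + 46505)*((18639 - O(6)) + W) = (-74*10 + 46505)*((18639 - 1*6) - 27792) = (-740 + 46505)*((18639 - 6) - 27792) = 45765*(18633 - 27792) = 45765*(-9159) = -419161635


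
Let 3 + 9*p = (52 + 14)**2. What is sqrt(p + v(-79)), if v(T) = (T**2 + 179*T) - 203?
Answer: I*sqrt(68574)/3 ≈ 87.289*I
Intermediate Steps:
p = 1451/3 (p = -1/3 + (52 + 14)**2/9 = -1/3 + (1/9)*66**2 = -1/3 + (1/9)*4356 = -1/3 + 484 = 1451/3 ≈ 483.67)
v(T) = -203 + T**2 + 179*T
sqrt(p + v(-79)) = sqrt(1451/3 + (-203 + (-79)**2 + 179*(-79))) = sqrt(1451/3 + (-203 + 6241 - 14141)) = sqrt(1451/3 - 8103) = sqrt(-22858/3) = I*sqrt(68574)/3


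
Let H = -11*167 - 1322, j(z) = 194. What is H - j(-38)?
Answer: -3353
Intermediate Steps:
H = -3159 (H = -1837 - 1322 = -3159)
H - j(-38) = -3159 - 1*194 = -3159 - 194 = -3353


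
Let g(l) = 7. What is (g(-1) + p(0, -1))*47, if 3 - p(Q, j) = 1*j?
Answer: 517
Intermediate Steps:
p(Q, j) = 3 - j
(g(-1) + p(0, -1))*47 = (7 + (3 - 1*(-1)))*47 = (7 + (3 + 1))*47 = (7 + 4)*47 = 11*47 = 517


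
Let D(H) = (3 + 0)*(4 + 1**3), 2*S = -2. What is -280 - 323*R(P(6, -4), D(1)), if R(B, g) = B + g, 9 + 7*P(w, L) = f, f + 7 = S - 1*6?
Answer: -28446/7 ≈ -4063.7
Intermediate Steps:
S = -1 (S = (1/2)*(-2) = -1)
D(H) = 15 (D(H) = 3*(4 + 1) = 3*5 = 15)
f = -14 (f = -7 + (-1 - 1*6) = -7 + (-1 - 6) = -7 - 7 = -14)
P(w, L) = -23/7 (P(w, L) = -9/7 + (1/7)*(-14) = -9/7 - 2 = -23/7)
-280 - 323*R(P(6, -4), D(1)) = -280 - 323*(-23/7 + 15) = -280 - 323*82/7 = -280 - 26486/7 = -28446/7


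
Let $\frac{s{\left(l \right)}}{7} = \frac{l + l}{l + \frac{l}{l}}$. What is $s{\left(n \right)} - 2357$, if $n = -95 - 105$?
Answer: $- \frac{466243}{199} \approx -2342.9$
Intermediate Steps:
$n = -200$
$s{\left(l \right)} = \frac{14 l}{1 + l}$ ($s{\left(l \right)} = 7 \frac{l + l}{l + \frac{l}{l}} = 7 \frac{2 l}{l + 1} = 7 \frac{2 l}{1 + l} = \frac{14 l}{1 + l}$)
$s{\left(n \right)} - 2357 = 14 \left(-200\right) \frac{1}{1 - 200} - 2357 = 14 \left(-200\right) \frac{1}{-199} - 2357 = 14 \left(-200\right) \left(- \frac{1}{199}\right) - 2357 = \frac{2800}{199} - 2357 = - \frac{466243}{199}$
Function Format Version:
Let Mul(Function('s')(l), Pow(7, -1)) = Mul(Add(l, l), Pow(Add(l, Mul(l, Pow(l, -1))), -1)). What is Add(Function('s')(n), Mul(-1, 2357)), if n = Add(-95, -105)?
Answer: Rational(-466243, 199) ≈ -2342.9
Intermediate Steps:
n = -200
Function('s')(l) = Mul(14, l, Pow(Add(1, l), -1)) (Function('s')(l) = Mul(7, Mul(Add(l, l), Pow(Add(l, Mul(l, Pow(l, -1))), -1))) = Mul(7, Mul(Mul(2, l), Pow(Add(l, 1), -1))) = Mul(7, Mul(Mul(2, l), Pow(Add(1, l), -1))) = Mul(7, Mul(2, l, Pow(Add(1, l), -1))) = Mul(14, l, Pow(Add(1, l), -1)))
Add(Function('s')(n), Mul(-1, 2357)) = Add(Mul(14, -200, Pow(Add(1, -200), -1)), Mul(-1, 2357)) = Add(Mul(14, -200, Pow(-199, -1)), -2357) = Add(Mul(14, -200, Rational(-1, 199)), -2357) = Add(Rational(2800, 199), -2357) = Rational(-466243, 199)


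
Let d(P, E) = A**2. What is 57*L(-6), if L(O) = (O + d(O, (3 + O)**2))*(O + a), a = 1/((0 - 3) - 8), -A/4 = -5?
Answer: -1504686/11 ≈ -1.3679e+5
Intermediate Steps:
A = 20 (A = -4*(-5) = 20)
d(P, E) = 400 (d(P, E) = 20**2 = 400)
a = -1/11 (a = 1/(-3 - 8) = 1/(-11) = -1/11 ≈ -0.090909)
L(O) = (400 + O)*(-1/11 + O) (L(O) = (O + 400)*(O - 1/11) = (400 + O)*(-1/11 + O))
57*L(-6) = 57*(-400/11 + (-6)**2 + (4399/11)*(-6)) = 57*(-400/11 + 36 - 26394/11) = 57*(-26398/11) = -1504686/11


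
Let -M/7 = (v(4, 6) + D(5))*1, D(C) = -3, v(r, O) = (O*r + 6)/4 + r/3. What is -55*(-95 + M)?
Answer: 44825/6 ≈ 7470.8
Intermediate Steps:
v(r, O) = 3/2 + r/3 + O*r/4 (v(r, O) = (6 + O*r)*(¼) + r*(⅓) = (3/2 + O*r/4) + r/3 = 3/2 + r/3 + O*r/4)
M = -245/6 (M = -7*((3/2 + (⅓)*4 + (¼)*6*4) - 3) = -7*((3/2 + 4/3 + 6) - 3) = -7*(53/6 - 3) = -245/6 ≈ -40.833)
-55*(-95 + M) = -55*(-95 - 245/6) = -55*(-815/6) = 44825/6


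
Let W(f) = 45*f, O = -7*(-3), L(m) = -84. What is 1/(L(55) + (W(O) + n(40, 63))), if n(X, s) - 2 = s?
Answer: 1/926 ≈ 0.0010799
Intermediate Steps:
n(X, s) = 2 + s
O = 21
1/(L(55) + (W(O) + n(40, 63))) = 1/(-84 + (45*21 + (2 + 63))) = 1/(-84 + (945 + 65)) = 1/(-84 + 1010) = 1/926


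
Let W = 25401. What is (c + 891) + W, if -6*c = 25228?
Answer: 66262/3 ≈ 22087.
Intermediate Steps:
c = -12614/3 (c = -⅙*25228 = -12614/3 ≈ -4204.7)
(c + 891) + W = (-12614/3 + 891) + 25401 = -9941/3 + 25401 = 66262/3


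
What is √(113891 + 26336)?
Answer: √140227 ≈ 374.47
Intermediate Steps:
√(113891 + 26336) = √140227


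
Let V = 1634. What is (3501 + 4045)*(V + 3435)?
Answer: 38250674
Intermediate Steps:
(3501 + 4045)*(V + 3435) = (3501 + 4045)*(1634 + 3435) = 7546*5069 = 38250674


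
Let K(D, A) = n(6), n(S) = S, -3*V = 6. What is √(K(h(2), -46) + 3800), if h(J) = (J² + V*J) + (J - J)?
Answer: √3806 ≈ 61.693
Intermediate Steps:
V = -2 (V = -⅓*6 = -2)
h(J) = J² - 2*J (h(J) = (J² - 2*J) + (J - J) = (J² - 2*J) + 0 = J² - 2*J)
K(D, A) = 6
√(K(h(2), -46) + 3800) = √(6 + 3800) = √3806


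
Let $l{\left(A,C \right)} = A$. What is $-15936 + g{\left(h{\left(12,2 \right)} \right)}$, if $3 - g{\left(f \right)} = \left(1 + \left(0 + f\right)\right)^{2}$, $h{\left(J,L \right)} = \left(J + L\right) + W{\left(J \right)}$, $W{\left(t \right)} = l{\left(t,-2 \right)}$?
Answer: $-16662$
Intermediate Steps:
$W{\left(t \right)} = t$
$h{\left(J,L \right)} = L + 2 J$ ($h{\left(J,L \right)} = \left(J + L\right) + J = L + 2 J$)
$g{\left(f \right)} = 3 - \left(1 + f\right)^{2}$ ($g{\left(f \right)} = 3 - \left(1 + \left(0 + f\right)\right)^{2} = 3 - \left(1 + f\right)^{2}$)
$-15936 + g{\left(h{\left(12,2 \right)} \right)} = -15936 + \left(3 - \left(1 + \left(2 + 2 \cdot 12\right)\right)^{2}\right) = -15936 + \left(3 - \left(1 + \left(2 + 24\right)\right)^{2}\right) = -15936 + \left(3 - \left(1 + 26\right)^{2}\right) = -15936 + \left(3 - 27^{2}\right) = -15936 + \left(3 - 729\right) = -15936 - 726 = -16662$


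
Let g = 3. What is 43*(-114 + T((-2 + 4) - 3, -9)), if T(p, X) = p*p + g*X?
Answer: -6020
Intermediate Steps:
T(p, X) = p² + 3*X (T(p, X) = p*p + 3*X = p² + 3*X)
43*(-114 + T((-2 + 4) - 3, -9)) = 43*(-114 + (((-2 + 4) - 3)² + 3*(-9))) = 43*(-114 + ((2 - 3)² - 27)) = 43*(-114 + ((-1)² - 27)) = 43*(-114 + (1 - 27)) = 43*(-114 - 26) = 43*(-140) = -6020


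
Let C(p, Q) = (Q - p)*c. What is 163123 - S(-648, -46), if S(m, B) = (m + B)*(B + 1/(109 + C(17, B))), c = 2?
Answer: 2229689/17 ≈ 1.3116e+5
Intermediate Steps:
C(p, Q) = -2*p + 2*Q (C(p, Q) = (Q - p)*2 = -2*p + 2*Q)
S(m, B) = (B + m)*(B + 1/(75 + 2*B)) (S(m, B) = (m + B)*(B + 1/(109 + (-2*17 + 2*B))) = (B + m)*(B + 1/(109 + (-34 + 2*B))) = (B + m)*(B + 1/(75 + 2*B)))
163123 - S(-648, -46) = 163123 - (-46 - 648 + 2*(-46)³ + 75*(-46)² + 2*(-648)*(-46)² + 75*(-46)*(-648))/(75 + 2*(-46)) = 163123 - (-46 - 648 + 2*(-97336) + 75*2116 + 2*(-648)*2116 + 2235600)/(75 - 92) = 163123 - (-46 - 648 - 194672 + 158700 - 2742336 + 2235600)/(-17) = 163123 - (-1)*(-543402)/17 = 163123 - 1*543402/17 = 163123 - 543402/17 = 2229689/17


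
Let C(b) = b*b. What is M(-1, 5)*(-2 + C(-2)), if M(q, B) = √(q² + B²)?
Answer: 2*√26 ≈ 10.198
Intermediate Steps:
C(b) = b²
M(q, B) = √(B² + q²)
M(-1, 5)*(-2 + C(-2)) = √(5² + (-1)²)*(-2 + (-2)²) = √(25 + 1)*(-2 + 4) = √26*2 = 2*√26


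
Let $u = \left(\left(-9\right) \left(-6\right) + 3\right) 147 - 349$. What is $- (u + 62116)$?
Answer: $-70146$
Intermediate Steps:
$u = 8030$ ($u = \left(54 + 3\right) 147 - 349 = 57 \cdot 147 - 349 = 8379 - 349 = 8030$)
$- (u + 62116) = - (8030 + 62116) = \left(-1\right) 70146 = -70146$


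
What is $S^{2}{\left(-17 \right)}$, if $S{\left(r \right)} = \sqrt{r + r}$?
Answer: $-34$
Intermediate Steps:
$S{\left(r \right)} = \sqrt{2} \sqrt{r}$ ($S{\left(r \right)} = \sqrt{2 r} = \sqrt{2} \sqrt{r}$)
$S^{2}{\left(-17 \right)} = \left(\sqrt{2} \sqrt{-17}\right)^{2} = \left(\sqrt{2} i \sqrt{17}\right)^{2} = \left(i \sqrt{34}\right)^{2} = -34$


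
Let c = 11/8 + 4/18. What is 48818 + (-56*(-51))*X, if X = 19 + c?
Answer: 322931/3 ≈ 1.0764e+5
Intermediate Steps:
c = 115/72 (c = 11*(⅛) + 4*(1/18) = 11/8 + 2/9 = 115/72 ≈ 1.5972)
X = 1483/72 (X = 19 + 115/72 = 1483/72 ≈ 20.597)
48818 + (-56*(-51))*X = 48818 - 56*(-51)*(1483/72) = 48818 + 2856*(1483/72) = 48818 + 176477/3 = 322931/3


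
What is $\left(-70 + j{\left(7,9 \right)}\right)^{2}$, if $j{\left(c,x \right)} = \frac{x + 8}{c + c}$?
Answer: $\frac{927369}{196} \approx 4731.5$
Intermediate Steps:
$j{\left(c,x \right)} = \frac{8 + x}{2 c}$
$\left(-70 + j{\left(7,9 \right)}\right)^{2} = \left(-70 + \frac{8 + 9}{2 \cdot 7}\right)^{2} = \left(-70 + \frac{1}{2} \cdot \frac{1}{7} \cdot 17\right)^{2} = \left(-70 + \frac{17}{14}\right)^{2} = \left(- \frac{963}{14}\right)^{2} = \frac{927369}{196}$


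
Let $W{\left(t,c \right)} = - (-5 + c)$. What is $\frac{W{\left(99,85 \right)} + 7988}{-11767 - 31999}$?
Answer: $- \frac{3954}{21883} \approx -0.18069$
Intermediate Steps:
$W{\left(t,c \right)} = 5 - c$
$\frac{W{\left(99,85 \right)} + 7988}{-11767 - 31999} = \frac{\left(5 - 85\right) + 7988}{-11767 - 31999} = \frac{\left(5 - 85\right) + 7988}{-43766} = \left(-80 + 7988\right) \left(- \frac{1}{43766}\right) = 7908 \left(- \frac{1}{43766}\right) = - \frac{3954}{21883}$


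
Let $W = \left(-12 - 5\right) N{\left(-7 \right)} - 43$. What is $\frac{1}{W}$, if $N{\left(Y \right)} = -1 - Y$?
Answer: $- \frac{1}{145} \approx -0.0068966$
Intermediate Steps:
$W = -145$ ($W = \left(-12 - 5\right) \left(-1 - -7\right) - 43 = \left(-12 - 5\right) \left(-1 + 7\right) - 43 = \left(-17\right) 6 - 43 = -102 - 43 = -145$)
$\frac{1}{W} = \frac{1}{-145} = - \frac{1}{145}$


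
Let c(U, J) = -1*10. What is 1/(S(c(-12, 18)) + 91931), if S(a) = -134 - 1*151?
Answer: 1/91646 ≈ 1.0912e-5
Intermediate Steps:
c(U, J) = -10
S(a) = -285 (S(a) = -134 - 151 = -285)
1/(S(c(-12, 18)) + 91931) = 1/(-285 + 91931) = 1/91646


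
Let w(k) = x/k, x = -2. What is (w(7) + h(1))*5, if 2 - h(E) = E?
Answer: 25/7 ≈ 3.5714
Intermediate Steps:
w(k) = -2/k
h(E) = 2 - E
(w(7) + h(1))*5 = (-2/7 + (2 - 1*1))*5 = (-2*1/7 + (2 - 1))*5 = (-2/7 + 1)*5 = (5/7)*5 = 25/7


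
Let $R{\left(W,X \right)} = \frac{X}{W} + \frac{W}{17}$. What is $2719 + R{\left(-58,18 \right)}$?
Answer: $\frac{1338632}{493} \approx 2715.3$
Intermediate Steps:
$R{\left(W,X \right)} = \frac{W}{17} + \frac{X}{W}$ ($R{\left(W,X \right)} = \frac{X}{W} + W \frac{1}{17} = \frac{X}{W} + \frac{W}{17} = \frac{W}{17} + \frac{X}{W}$)
$2719 + R{\left(-58,18 \right)} = 2719 + \left(\frac{1}{17} \left(-58\right) + \frac{18}{-58}\right) = 2719 + \left(- \frac{58}{17} + 18 \left(- \frac{1}{58}\right)\right) = 2719 - \frac{1835}{493} = \frac{1338632}{493}$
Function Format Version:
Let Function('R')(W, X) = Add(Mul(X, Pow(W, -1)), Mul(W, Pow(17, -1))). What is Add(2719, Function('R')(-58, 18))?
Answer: Rational(1338632, 493) ≈ 2715.3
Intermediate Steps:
Function('R')(W, X) = Add(Mul(Rational(1, 17), W), Mul(X, Pow(W, -1))) (Function('R')(W, X) = Add(Mul(X, Pow(W, -1)), Mul(W, Rational(1, 17))) = Add(Mul(X, Pow(W, -1)), Mul(Rational(1, 17), W)) = Add(Mul(Rational(1, 17), W), Mul(X, Pow(W, -1))))
Add(2719, Function('R')(-58, 18)) = Add(2719, Add(Mul(Rational(1, 17), -58), Mul(18, Pow(-58, -1)))) = Add(2719, Add(Rational(-58, 17), Mul(18, Rational(-1, 58)))) = Add(2719, Add(Rational(-58, 17), Rational(-9, 29))) = Add(2719, Rational(-1835, 493)) = Rational(1338632, 493)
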